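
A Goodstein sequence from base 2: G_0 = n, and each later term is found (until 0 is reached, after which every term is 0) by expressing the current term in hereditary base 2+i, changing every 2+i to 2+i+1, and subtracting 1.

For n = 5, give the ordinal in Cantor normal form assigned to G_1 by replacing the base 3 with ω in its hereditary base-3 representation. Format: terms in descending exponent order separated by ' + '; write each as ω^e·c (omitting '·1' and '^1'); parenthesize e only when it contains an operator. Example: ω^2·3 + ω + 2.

base 2: 5 = 2^2 + 1; at 3: 3^3 + 1 = 28; next = 27
base 3: 27 = 3^3; at 4: 4^4 = 256; next = 255

ω^ω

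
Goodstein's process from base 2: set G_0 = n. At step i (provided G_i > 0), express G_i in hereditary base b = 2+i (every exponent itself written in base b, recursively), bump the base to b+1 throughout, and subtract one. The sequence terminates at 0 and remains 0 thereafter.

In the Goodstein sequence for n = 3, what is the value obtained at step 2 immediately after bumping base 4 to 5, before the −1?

i=0: 3 = 2 + 1 (b=2); 2→3: 3 + 1 = 4; 4−1 = 3
i=1: 3 = 3 (b=3); 3→4: 4 = 4; 4−1 = 3
i=2: 3 = 3 (b=4); 4→5: 3 = 3; 3−1 = 2

3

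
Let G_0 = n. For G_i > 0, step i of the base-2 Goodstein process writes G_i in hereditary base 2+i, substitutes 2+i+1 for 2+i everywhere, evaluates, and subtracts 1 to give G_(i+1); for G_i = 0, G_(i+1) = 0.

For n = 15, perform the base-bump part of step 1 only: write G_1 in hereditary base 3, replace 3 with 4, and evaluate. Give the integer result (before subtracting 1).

1284

base 2: 15 = 2^(2 + 1) + 2^2 + 2 + 1; at 3: 3^(3 + 1) + 3^3 + 3 + 1 = 112; next = 111
base 3: 111 = 3^(3 + 1) + 3^3 + 3; at 4: 4^(4 + 1) + 4^4 + 4 = 1284; next = 1283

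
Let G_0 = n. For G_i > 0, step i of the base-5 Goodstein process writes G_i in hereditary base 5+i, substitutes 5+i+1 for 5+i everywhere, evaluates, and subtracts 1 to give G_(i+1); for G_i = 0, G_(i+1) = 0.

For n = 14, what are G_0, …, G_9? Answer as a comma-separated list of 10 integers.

14, 15, 16, 17, 18, 19, 19, 19, 19, 19

base 5: 14 = 2·5 + 4; at 6: 2·6 + 4 = 16; next = 15
base 6: 15 = 2·6 + 3; at 7: 2·7 + 3 = 17; next = 16
base 7: 16 = 2·7 + 2; at 8: 2·8 + 2 = 18; next = 17
base 8: 17 = 2·8 + 1; at 9: 2·9 + 1 = 19; next = 18
base 9: 18 = 2·9; at 10: 2·10 = 20; next = 19
base 10: 19 = 10 + 9; at 11: 11 + 9 = 20; next = 19
base 11: 19 = 11 + 8; at 12: 12 + 8 = 20; next = 19
base 12: 19 = 12 + 7; at 13: 13 + 7 = 20; next = 19
base 13: 19 = 13 + 6; at 14: 14 + 6 = 20; next = 19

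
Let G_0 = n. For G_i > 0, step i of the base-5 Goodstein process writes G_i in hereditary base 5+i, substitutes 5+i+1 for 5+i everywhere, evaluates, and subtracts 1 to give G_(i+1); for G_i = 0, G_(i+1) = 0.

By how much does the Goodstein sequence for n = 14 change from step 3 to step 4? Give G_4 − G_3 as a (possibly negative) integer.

1

(0) 14|_5 = 2·5 + 4 ↦ 2·6 + 4|_6 = 16 ⇒ 15
(1) 15|_6 = 2·6 + 3 ↦ 2·7 + 3|_7 = 17 ⇒ 16
(2) 16|_7 = 2·7 + 2 ↦ 2·8 + 2|_8 = 18 ⇒ 17
(3) 17|_8 = 2·8 + 1 ↦ 2·9 + 1|_9 = 19 ⇒ 18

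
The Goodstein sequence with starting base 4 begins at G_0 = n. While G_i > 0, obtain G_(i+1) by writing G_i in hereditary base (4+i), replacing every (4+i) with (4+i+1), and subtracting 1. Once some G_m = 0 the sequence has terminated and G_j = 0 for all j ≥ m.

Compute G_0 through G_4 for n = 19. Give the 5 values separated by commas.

19, 27, 37, 49, 63

base 4: 19 = 4^2 + 3; at 5: 5^2 + 3 = 28; next = 27
base 5: 27 = 5^2 + 2; at 6: 6^2 + 2 = 38; next = 37
base 6: 37 = 6^2 + 1; at 7: 7^2 + 1 = 50; next = 49
base 7: 49 = 7^2; at 8: 8^2 = 64; next = 63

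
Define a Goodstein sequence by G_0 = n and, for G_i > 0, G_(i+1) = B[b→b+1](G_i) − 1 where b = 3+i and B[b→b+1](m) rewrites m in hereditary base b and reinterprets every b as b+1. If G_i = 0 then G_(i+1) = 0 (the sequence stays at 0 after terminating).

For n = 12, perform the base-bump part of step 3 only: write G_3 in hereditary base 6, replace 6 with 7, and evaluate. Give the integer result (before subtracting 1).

G_0 = 12. HB_3(12) = 3^2 + 3. Bump = 20. G_1 = 19.
G_1 = 19. HB_4(19) = 4^2 + 3. Bump = 28. G_2 = 27.
G_2 = 27. HB_5(27) = 5^2 + 2. Bump = 38. G_3 = 37.

50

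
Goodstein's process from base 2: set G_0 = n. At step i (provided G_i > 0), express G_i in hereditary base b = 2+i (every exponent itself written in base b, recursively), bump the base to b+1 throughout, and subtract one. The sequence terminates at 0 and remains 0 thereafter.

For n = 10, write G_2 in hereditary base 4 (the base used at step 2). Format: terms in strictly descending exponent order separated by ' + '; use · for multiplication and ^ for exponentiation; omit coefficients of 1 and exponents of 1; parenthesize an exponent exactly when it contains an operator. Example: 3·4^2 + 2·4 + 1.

4^(4 + 1) + 1

10 —HB2→ 2^(2 + 1) + 2 —bump→ 3^(3 + 1) + 3 = 84 —(−1)→ 83
83 —HB3→ 3^(3 + 1) + 2 —bump→ 4^(4 + 1) + 2 = 1026 —(−1)→ 1025
1025 —HB4→ 4^(4 + 1) + 1 —bump→ 5^(5 + 1) + 1 = 15626 —(−1)→ 15625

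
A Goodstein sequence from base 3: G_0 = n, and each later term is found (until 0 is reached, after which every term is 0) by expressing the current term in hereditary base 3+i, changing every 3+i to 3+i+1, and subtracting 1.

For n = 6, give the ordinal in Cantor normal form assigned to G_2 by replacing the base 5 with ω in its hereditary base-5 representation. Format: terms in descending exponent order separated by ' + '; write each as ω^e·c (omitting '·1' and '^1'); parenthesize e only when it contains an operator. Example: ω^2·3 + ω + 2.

ω + 2

step 0: 6 = 2·3; sub 4 for 3: 2·4; = 8; G_1 = 8−1 = 7
step 1: 7 = 4 + 3; sub 5 for 4: 5 + 3; = 8; G_2 = 8−1 = 7
step 2: 7 = 5 + 2; sub 6 for 5: 6 + 2; = 8; G_3 = 8−1 = 7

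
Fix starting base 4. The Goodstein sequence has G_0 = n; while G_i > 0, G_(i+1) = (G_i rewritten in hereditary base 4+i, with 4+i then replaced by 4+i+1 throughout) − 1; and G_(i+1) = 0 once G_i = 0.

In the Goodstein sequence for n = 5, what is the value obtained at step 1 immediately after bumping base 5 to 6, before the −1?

6

5 —HB4→ 4 + 1 —bump→ 5 + 1 = 6 —(−1)→ 5
5 —HB5→ 5 —bump→ 6 = 6 —(−1)→ 5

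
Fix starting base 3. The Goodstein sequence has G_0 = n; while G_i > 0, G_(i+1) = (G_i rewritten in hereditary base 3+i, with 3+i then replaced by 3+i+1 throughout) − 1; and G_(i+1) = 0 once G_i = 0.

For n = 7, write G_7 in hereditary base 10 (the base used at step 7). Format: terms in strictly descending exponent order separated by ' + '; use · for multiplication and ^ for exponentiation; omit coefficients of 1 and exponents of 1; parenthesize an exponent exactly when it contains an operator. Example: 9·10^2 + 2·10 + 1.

9

(0) 7|_3 = 2·3 + 1 ↦ 2·4 + 1|_4 = 9 ⇒ 8
(1) 8|_4 = 2·4 ↦ 2·5|_5 = 10 ⇒ 9
(2) 9|_5 = 5 + 4 ↦ 6 + 4|_6 = 10 ⇒ 9
(3) 9|_6 = 6 + 3 ↦ 7 + 3|_7 = 10 ⇒ 9
(4) 9|_7 = 7 + 2 ↦ 8 + 2|_8 = 10 ⇒ 9
(5) 9|_8 = 8 + 1 ↦ 9 + 1|_9 = 10 ⇒ 9
(6) 9|_9 = 9 ↦ 10|_10 = 10 ⇒ 9
(7) 9|_10 = 9 ↦ 9|_11 = 9 ⇒ 8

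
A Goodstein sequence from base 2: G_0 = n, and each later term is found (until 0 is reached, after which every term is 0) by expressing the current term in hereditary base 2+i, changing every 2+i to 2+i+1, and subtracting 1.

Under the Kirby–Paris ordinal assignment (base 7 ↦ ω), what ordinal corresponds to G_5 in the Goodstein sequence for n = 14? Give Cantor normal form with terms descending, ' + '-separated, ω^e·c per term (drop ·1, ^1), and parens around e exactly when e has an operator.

ω^(ω + 1) + ω^5·5 + ω^4·5 + ω^3·5 + ω^2·5 + ω·5 + 4

G_0 = 14. HB_2(14) = 2^(2 + 1) + 2^2 + 2. Bump = 111. G_1 = 110.
G_1 = 110. HB_3(110) = 3^(3 + 1) + 3^3 + 2. Bump = 1282. G_2 = 1281.
G_2 = 1281. HB_4(1281) = 4^(4 + 1) + 4^4 + 1. Bump = 18751. G_3 = 18750.
G_3 = 18750. HB_5(18750) = 5^(5 + 1) + 5^5. Bump = 326592. G_4 = 326591.
G_4 = 326591. HB_6(326591) = 6^(6 + 1) + 5·6^5 + 5·6^4 + 5·6^3 + 5·6^2 + 5·6 + 5. Bump = 5862841. G_5 = 5862840.
G_5 = 5862840. HB_7(5862840) = 7^(7 + 1) + 5·7^5 + 5·7^4 + 5·7^3 + 5·7^2 + 5·7 + 4. Bump = 134404972. G_6 = 134404971.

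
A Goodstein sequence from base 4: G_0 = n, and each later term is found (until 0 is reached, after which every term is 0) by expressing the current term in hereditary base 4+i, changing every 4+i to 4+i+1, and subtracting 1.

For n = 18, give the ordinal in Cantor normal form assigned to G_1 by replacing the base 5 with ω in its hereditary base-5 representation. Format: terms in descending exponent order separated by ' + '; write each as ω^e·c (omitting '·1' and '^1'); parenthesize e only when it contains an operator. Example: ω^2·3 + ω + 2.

step 0: 18 = 4^2 + 2; sub 5 for 4: 5^2 + 2; = 27; G_1 = 27−1 = 26
step 1: 26 = 5^2 + 1; sub 6 for 5: 6^2 + 1; = 37; G_2 = 37−1 = 36

ω^2 + 1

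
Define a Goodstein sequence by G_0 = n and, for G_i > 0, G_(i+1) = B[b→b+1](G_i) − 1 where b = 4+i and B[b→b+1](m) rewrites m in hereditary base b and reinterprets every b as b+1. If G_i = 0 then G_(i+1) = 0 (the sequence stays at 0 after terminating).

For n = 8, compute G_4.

base 4: 8 = 2·4; at 5: 2·5 = 10; next = 9
base 5: 9 = 5 + 4; at 6: 6 + 4 = 10; next = 9
base 6: 9 = 6 + 3; at 7: 7 + 3 = 10; next = 9
base 7: 9 = 7 + 2; at 8: 8 + 2 = 10; next = 9
base 8: 9 = 8 + 1; at 9: 9 + 1 = 10; next = 9

9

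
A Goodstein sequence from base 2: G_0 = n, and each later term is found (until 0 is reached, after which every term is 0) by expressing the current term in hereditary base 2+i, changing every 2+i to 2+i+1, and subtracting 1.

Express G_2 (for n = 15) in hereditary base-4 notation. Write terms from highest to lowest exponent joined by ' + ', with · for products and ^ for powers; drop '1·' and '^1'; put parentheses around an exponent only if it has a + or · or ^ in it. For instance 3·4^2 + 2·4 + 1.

step 0: 15 = 2^(2 + 1) + 2^2 + 2 + 1; sub 3 for 2: 3^(3 + 1) + 3^3 + 3 + 1; = 112; G_1 = 112−1 = 111
step 1: 111 = 3^(3 + 1) + 3^3 + 3; sub 4 for 3: 4^(4 + 1) + 4^4 + 4; = 1284; G_2 = 1284−1 = 1283
step 2: 1283 = 4^(4 + 1) + 4^4 + 3; sub 5 for 4: 5^(5 + 1) + 5^5 + 3; = 18753; G_3 = 18753−1 = 18752

4^(4 + 1) + 4^4 + 3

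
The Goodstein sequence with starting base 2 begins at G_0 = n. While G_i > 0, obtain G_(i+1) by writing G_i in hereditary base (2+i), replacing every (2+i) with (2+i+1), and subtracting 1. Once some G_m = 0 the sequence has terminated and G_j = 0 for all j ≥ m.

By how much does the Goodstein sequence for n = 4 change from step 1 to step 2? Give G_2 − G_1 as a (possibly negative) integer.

4 —HB2→ 2^2 —bump→ 3^3 = 27 —(−1)→ 26
26 —HB3→ 2·3^2 + 2·3 + 2 —bump→ 2·4^2 + 2·4 + 2 = 42 —(−1)→ 41

15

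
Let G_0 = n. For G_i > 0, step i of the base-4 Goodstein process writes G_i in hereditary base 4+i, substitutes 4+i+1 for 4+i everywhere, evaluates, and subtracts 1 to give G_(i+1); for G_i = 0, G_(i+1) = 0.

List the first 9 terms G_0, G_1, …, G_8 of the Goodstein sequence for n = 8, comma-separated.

[0] 8 ≡ 2·4 (base 4). Lift 5: 10. −1: 9.
[1] 9 ≡ 5 + 4 (base 5). Lift 6: 10. −1: 9.
[2] 9 ≡ 6 + 3 (base 6). Lift 7: 10. −1: 9.
[3] 9 ≡ 7 + 2 (base 7). Lift 8: 10. −1: 9.
[4] 9 ≡ 8 + 1 (base 8). Lift 9: 10. −1: 9.
[5] 9 ≡ 9 (base 9). Lift 10: 10. −1: 9.
[6] 9 ≡ 9 (base 10). Lift 11: 9. −1: 8.
[7] 8 ≡ 8 (base 11). Lift 12: 8. −1: 7.

8, 9, 9, 9, 9, 9, 9, 8, 7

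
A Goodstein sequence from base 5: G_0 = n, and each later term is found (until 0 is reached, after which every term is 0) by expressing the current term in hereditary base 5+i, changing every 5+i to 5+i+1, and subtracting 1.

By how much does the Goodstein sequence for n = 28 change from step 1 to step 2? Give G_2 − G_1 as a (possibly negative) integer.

12

base 5: 28 = 5^2 + 3; at 6: 6^2 + 3 = 39; next = 38
base 6: 38 = 6^2 + 2; at 7: 7^2 + 2 = 51; next = 50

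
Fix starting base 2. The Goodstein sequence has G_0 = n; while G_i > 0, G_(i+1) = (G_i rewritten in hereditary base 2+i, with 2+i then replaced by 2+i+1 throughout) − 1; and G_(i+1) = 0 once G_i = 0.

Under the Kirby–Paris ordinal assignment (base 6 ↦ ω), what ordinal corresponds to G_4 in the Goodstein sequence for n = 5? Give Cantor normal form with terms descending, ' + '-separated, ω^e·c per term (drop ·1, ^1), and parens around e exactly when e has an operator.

G_0 = 5. HB_2(5) = 2^2 + 1. Bump = 28. G_1 = 27.
G_1 = 27. HB_3(27) = 3^3. Bump = 256. G_2 = 255.
G_2 = 255. HB_4(255) = 3·4^3 + 3·4^2 + 3·4 + 3. Bump = 468. G_3 = 467.
G_3 = 467. HB_5(467) = 3·5^3 + 3·5^2 + 3·5 + 2. Bump = 776. G_4 = 775.
G_4 = 775. HB_6(775) = 3·6^3 + 3·6^2 + 3·6 + 1. Bump = 1198. G_5 = 1197.

ω^3·3 + ω^2·3 + ω·3 + 1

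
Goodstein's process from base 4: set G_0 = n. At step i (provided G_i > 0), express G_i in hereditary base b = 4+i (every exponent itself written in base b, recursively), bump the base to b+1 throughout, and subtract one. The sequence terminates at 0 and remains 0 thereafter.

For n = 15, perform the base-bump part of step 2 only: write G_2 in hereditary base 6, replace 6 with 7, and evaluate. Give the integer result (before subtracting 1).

step 0: 15 = 3·4 + 3; sub 5 for 4: 3·5 + 3; = 18; G_1 = 18−1 = 17
step 1: 17 = 3·5 + 2; sub 6 for 5: 3·6 + 2; = 20; G_2 = 20−1 = 19

22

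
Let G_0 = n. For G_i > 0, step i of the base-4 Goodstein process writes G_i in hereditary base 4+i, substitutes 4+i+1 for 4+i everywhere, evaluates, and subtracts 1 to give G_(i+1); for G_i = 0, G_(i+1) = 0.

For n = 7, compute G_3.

(0) 7|_4 = 4 + 3 ↦ 5 + 3|_5 = 8 ⇒ 7
(1) 7|_5 = 5 + 2 ↦ 6 + 2|_6 = 8 ⇒ 7
(2) 7|_6 = 6 + 1 ↦ 7 + 1|_7 = 8 ⇒ 7

7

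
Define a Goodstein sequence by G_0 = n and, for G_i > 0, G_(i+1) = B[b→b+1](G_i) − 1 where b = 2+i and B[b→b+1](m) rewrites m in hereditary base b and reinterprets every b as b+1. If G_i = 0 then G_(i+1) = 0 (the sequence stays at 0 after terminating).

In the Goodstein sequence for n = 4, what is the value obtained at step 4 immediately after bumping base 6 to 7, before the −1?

110

[0] 4 ≡ 2^2 (base 2). Lift 3: 27. −1: 26.
[1] 26 ≡ 2·3^2 + 2·3 + 2 (base 3). Lift 4: 42. −1: 41.
[2] 41 ≡ 2·4^2 + 2·4 + 1 (base 4). Lift 5: 61. −1: 60.
[3] 60 ≡ 2·5^2 + 2·5 (base 5). Lift 6: 84. −1: 83.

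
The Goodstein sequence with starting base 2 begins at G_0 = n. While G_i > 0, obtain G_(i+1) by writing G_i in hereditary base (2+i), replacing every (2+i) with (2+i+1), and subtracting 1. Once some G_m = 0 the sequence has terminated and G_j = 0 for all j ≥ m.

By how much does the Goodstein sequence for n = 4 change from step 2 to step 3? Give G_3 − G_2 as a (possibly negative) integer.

i=0: 4 = 2^2 (b=2); 2→3: 3^3 = 27; 27−1 = 26
i=1: 26 = 2·3^2 + 2·3 + 2 (b=3); 3→4: 2·4^2 + 2·4 + 2 = 42; 42−1 = 41
i=2: 41 = 2·4^2 + 2·4 + 1 (b=4); 4→5: 2·5^2 + 2·5 + 1 = 61; 61−1 = 60

19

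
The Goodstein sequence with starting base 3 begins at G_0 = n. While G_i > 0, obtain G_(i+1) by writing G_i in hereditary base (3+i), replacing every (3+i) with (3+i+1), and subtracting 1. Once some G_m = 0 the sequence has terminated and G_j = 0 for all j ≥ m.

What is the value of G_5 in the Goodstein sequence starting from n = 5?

i=0: 5 = 3 + 2 (b=3); 3→4: 4 + 2 = 6; 6−1 = 5
i=1: 5 = 4 + 1 (b=4); 4→5: 5 + 1 = 6; 6−1 = 5
i=2: 5 = 5 (b=5); 5→6: 6 = 6; 6−1 = 5
i=3: 5 = 5 (b=6); 6→7: 5 = 5; 5−1 = 4
i=4: 4 = 4 (b=7); 7→8: 4 = 4; 4−1 = 3
i=5: 3 = 3 (b=8); 8→9: 3 = 3; 3−1 = 2

3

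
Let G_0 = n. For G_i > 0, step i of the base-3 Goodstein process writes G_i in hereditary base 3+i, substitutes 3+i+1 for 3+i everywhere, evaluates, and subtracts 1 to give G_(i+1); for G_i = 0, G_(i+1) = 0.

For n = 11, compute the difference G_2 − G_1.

G_0 = 11. HB_3(11) = 3^2 + 2. Bump = 18. G_1 = 17.
G_1 = 17. HB_4(17) = 4^2 + 1. Bump = 26. G_2 = 25.

8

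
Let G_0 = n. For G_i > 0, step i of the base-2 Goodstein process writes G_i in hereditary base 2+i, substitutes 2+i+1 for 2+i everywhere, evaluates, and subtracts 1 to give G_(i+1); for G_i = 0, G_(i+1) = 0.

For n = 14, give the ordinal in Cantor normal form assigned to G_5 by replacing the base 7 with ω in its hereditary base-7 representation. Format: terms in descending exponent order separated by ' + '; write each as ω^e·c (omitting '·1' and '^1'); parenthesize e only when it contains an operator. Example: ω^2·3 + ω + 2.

ω^(ω + 1) + ω^5·5 + ω^4·5 + ω^3·5 + ω^2·5 + ω·5 + 4

i=0: 14 = 2^(2 + 1) + 2^2 + 2 (b=2); 2→3: 3^(3 + 1) + 3^3 + 3 = 111; 111−1 = 110
i=1: 110 = 3^(3 + 1) + 3^3 + 2 (b=3); 3→4: 4^(4 + 1) + 4^4 + 2 = 1282; 1282−1 = 1281
i=2: 1281 = 4^(4 + 1) + 4^4 + 1 (b=4); 4→5: 5^(5 + 1) + 5^5 + 1 = 18751; 18751−1 = 18750
i=3: 18750 = 5^(5 + 1) + 5^5 (b=5); 5→6: 6^(6 + 1) + 6^6 = 326592; 326592−1 = 326591
i=4: 326591 = 6^(6 + 1) + 5·6^5 + 5·6^4 + 5·6^3 + 5·6^2 + 5·6 + 5 (b=6); 6→7: 7^(7 + 1) + 5·7^5 + 5·7^4 + 5·7^3 + 5·7^2 + 5·7 + 5 = 5862841; 5862841−1 = 5862840
i=5: 5862840 = 7^(7 + 1) + 5·7^5 + 5·7^4 + 5·7^3 + 5·7^2 + 5·7 + 4 (b=7); 7→8: 8^(8 + 1) + 5·8^5 + 5·8^4 + 5·8^3 + 5·8^2 + 5·8 + 4 = 134404972; 134404972−1 = 134404971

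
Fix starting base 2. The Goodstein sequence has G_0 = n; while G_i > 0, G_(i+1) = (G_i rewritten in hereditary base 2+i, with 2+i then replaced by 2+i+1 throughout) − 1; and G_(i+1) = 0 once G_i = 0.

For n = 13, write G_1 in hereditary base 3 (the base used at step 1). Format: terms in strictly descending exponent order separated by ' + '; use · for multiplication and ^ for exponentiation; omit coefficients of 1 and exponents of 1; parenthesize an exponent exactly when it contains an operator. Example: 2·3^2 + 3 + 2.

3^(3 + 1) + 3^3

[0] 13 ≡ 2^(2 + 1) + 2^2 + 1 (base 2). Lift 3: 109. −1: 108.
[1] 108 ≡ 3^(3 + 1) + 3^3 (base 3). Lift 4: 1280. −1: 1279.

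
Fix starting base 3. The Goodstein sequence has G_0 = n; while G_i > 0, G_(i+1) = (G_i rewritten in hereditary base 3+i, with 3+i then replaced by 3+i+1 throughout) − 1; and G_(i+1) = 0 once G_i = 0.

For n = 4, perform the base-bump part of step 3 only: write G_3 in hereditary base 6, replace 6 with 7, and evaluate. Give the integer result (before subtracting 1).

3

step 0: 4 = 3 + 1; sub 4 for 3: 4 + 1; = 5; G_1 = 5−1 = 4
step 1: 4 = 4; sub 5 for 4: 5; = 5; G_2 = 5−1 = 4
step 2: 4 = 4; sub 6 for 5: 4; = 4; G_3 = 4−1 = 3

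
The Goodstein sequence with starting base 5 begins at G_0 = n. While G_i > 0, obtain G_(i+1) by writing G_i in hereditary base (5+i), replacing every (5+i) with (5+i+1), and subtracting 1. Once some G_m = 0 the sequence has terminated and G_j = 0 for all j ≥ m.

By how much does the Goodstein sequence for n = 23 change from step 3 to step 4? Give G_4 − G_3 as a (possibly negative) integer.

3

(0) 23|_5 = 4·5 + 3 ↦ 4·6 + 3|_6 = 27 ⇒ 26
(1) 26|_6 = 4·6 + 2 ↦ 4·7 + 2|_7 = 30 ⇒ 29
(2) 29|_7 = 4·7 + 1 ↦ 4·8 + 1|_8 = 33 ⇒ 32
(3) 32|_8 = 4·8 ↦ 4·9|_9 = 36 ⇒ 35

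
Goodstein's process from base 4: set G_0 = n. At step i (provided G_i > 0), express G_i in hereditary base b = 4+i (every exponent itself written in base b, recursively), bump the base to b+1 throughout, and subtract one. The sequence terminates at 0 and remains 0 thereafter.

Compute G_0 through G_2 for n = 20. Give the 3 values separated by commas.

20, 29, 39

base 4: 20 = 4^2 + 4; at 5: 5^2 + 5 = 30; next = 29
base 5: 29 = 5^2 + 4; at 6: 6^2 + 4 = 40; next = 39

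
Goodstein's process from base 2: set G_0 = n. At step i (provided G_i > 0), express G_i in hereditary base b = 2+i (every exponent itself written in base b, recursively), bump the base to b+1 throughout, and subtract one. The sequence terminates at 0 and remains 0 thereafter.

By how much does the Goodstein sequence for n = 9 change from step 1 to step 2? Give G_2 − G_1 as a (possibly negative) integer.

base 2: 9 = 2^(2 + 1) + 1; at 3: 3^(3 + 1) + 1 = 82; next = 81
base 3: 81 = 3^(3 + 1); at 4: 4^(4 + 1) = 1024; next = 1023

942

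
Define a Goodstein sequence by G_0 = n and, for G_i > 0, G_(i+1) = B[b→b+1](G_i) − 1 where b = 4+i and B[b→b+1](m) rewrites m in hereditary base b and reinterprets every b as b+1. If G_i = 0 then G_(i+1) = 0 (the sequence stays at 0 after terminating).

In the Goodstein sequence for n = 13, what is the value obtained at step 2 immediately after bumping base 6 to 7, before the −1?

G_0=13  [base 4] 3·4 + 1  →[4↦5]→  3·5 + 1 = 16  −1 ⇒ G_1=15
G_1=15  [base 5] 3·5  →[5↦6]→  3·6 = 18  −1 ⇒ G_2=17

19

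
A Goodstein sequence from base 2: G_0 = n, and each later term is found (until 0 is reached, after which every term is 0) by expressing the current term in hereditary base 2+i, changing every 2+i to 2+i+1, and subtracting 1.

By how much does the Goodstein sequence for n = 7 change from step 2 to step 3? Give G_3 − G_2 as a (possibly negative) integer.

(0) 7|_2 = 2^2 + 2 + 1 ↦ 3^3 + 3 + 1|_3 = 31 ⇒ 30
(1) 30|_3 = 3^3 + 3 ↦ 4^4 + 4|_4 = 260 ⇒ 259
(2) 259|_4 = 4^4 + 3 ↦ 5^5 + 3|_5 = 3128 ⇒ 3127

2868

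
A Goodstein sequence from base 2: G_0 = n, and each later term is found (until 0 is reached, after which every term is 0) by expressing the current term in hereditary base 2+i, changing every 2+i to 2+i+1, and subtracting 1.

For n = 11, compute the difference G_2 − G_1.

943

11 —HB2→ 2^(2 + 1) + 2 + 1 —bump→ 3^(3 + 1) + 3 + 1 = 85 —(−1)→ 84
84 —HB3→ 3^(3 + 1) + 3 —bump→ 4^(4 + 1) + 4 = 1028 —(−1)→ 1027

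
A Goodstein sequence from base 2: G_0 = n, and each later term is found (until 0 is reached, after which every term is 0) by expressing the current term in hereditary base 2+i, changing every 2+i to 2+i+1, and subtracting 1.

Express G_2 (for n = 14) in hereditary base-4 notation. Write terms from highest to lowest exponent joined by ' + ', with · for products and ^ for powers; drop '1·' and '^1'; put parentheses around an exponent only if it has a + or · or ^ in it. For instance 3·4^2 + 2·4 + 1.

14 —HB2→ 2^(2 + 1) + 2^2 + 2 —bump→ 3^(3 + 1) + 3^3 + 3 = 111 —(−1)→ 110
110 —HB3→ 3^(3 + 1) + 3^3 + 2 —bump→ 4^(4 + 1) + 4^4 + 2 = 1282 —(−1)→ 1281

4^(4 + 1) + 4^4 + 1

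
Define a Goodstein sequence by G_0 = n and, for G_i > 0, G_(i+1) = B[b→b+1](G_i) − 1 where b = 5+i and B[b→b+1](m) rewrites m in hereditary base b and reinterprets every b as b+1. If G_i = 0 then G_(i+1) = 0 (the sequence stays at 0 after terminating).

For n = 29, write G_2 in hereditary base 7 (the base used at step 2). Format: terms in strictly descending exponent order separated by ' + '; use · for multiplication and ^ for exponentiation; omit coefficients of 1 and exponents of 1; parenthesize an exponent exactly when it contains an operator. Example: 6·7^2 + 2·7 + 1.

step 0: 29 = 5^2 + 4; sub 6 for 5: 6^2 + 4; = 40; G_1 = 40−1 = 39
step 1: 39 = 6^2 + 3; sub 7 for 6: 7^2 + 3; = 52; G_2 = 52−1 = 51
step 2: 51 = 7^2 + 2; sub 8 for 7: 8^2 + 2; = 66; G_3 = 66−1 = 65

7^2 + 2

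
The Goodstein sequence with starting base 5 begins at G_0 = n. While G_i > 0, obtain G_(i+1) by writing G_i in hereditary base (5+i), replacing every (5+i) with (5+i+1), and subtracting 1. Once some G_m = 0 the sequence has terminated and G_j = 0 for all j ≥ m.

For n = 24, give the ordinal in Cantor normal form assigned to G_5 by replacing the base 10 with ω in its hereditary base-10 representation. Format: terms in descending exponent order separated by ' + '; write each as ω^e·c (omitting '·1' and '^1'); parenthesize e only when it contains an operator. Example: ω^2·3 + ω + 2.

ω·3 + 9

G_0 = 24. HB_5(24) = 4·5 + 4. Bump = 28. G_1 = 27.
G_1 = 27. HB_6(27) = 4·6 + 3. Bump = 31. G_2 = 30.
G_2 = 30. HB_7(30) = 4·7 + 2. Bump = 34. G_3 = 33.
G_3 = 33. HB_8(33) = 4·8 + 1. Bump = 37. G_4 = 36.
G_4 = 36. HB_9(36) = 4·9. Bump = 40. G_5 = 39.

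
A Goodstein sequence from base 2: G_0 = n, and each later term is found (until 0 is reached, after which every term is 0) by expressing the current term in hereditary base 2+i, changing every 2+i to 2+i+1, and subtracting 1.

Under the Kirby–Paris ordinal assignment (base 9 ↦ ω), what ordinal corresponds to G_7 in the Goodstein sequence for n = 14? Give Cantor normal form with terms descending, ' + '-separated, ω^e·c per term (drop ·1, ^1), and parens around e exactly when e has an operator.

G_0 = 14. HB_2(14) = 2^(2 + 1) + 2^2 + 2. Bump = 111. G_1 = 110.
G_1 = 110. HB_3(110) = 3^(3 + 1) + 3^3 + 2. Bump = 1282. G_2 = 1281.
G_2 = 1281. HB_4(1281) = 4^(4 + 1) + 4^4 + 1. Bump = 18751. G_3 = 18750.
G_3 = 18750. HB_5(18750) = 5^(5 + 1) + 5^5. Bump = 326592. G_4 = 326591.
G_4 = 326591. HB_6(326591) = 6^(6 + 1) + 5·6^5 + 5·6^4 + 5·6^3 + 5·6^2 + 5·6 + 5. Bump = 5862841. G_5 = 5862840.
G_5 = 5862840. HB_7(5862840) = 7^(7 + 1) + 5·7^5 + 5·7^4 + 5·7^3 + 5·7^2 + 5·7 + 4. Bump = 134404972. G_6 = 134404971.
G_6 = 134404971. HB_8(134404971) = 8^(8 + 1) + 5·8^5 + 5·8^4 + 5·8^3 + 5·8^2 + 5·8 + 3. Bump = 3487116549. G_7 = 3487116548.
G_7 = 3487116548. HB_9(3487116548) = 9^(9 + 1) + 5·9^5 + 5·9^4 + 5·9^3 + 5·9^2 + 5·9 + 2. Bump = 100000555552. G_8 = 100000555551.

ω^(ω + 1) + ω^5·5 + ω^4·5 + ω^3·5 + ω^2·5 + ω·5 + 2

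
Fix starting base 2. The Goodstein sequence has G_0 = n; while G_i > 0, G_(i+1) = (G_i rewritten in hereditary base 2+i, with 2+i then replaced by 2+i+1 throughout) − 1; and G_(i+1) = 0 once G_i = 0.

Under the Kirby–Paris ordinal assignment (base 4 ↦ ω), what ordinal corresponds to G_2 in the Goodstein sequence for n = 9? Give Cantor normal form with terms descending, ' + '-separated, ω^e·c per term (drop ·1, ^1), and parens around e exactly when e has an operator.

[0] 9 ≡ 2^(2 + 1) + 1 (base 2). Lift 3: 82. −1: 81.
[1] 81 ≡ 3^(3 + 1) (base 3). Lift 4: 1024. −1: 1023.

ω^ω·3 + ω^3·3 + ω^2·3 + ω·3 + 3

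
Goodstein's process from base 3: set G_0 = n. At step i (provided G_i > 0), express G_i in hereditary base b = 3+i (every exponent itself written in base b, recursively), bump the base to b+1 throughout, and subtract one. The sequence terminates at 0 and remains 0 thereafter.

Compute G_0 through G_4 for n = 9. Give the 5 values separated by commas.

step 0: 9 = 3^2; sub 4 for 3: 4^2; = 16; G_1 = 16−1 = 15
step 1: 15 = 3·4 + 3; sub 5 for 4: 3·5 + 3; = 18; G_2 = 18−1 = 17
step 2: 17 = 3·5 + 2; sub 6 for 5: 3·6 + 2; = 20; G_3 = 20−1 = 19
step 3: 19 = 3·6 + 1; sub 7 for 6: 3·7 + 1; = 22; G_4 = 22−1 = 21

9, 15, 17, 19, 21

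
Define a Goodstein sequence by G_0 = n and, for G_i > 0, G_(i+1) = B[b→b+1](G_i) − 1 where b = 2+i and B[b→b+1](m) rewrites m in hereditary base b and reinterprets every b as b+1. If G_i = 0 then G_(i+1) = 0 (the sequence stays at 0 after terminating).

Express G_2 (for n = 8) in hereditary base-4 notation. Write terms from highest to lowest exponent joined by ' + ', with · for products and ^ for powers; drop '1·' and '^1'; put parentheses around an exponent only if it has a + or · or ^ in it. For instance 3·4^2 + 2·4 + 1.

base 2: 8 = 2^(2 + 1); at 3: 3^(3 + 1) = 81; next = 80
base 3: 80 = 2·3^3 + 2·3^2 + 2·3 + 2; at 4: 2·4^4 + 2·4^2 + 2·4 + 2 = 554; next = 553
base 4: 553 = 2·4^4 + 2·4^2 + 2·4 + 1; at 5: 2·5^5 + 2·5^2 + 2·5 + 1 = 6311; next = 6310

2·4^4 + 2·4^2 + 2·4 + 1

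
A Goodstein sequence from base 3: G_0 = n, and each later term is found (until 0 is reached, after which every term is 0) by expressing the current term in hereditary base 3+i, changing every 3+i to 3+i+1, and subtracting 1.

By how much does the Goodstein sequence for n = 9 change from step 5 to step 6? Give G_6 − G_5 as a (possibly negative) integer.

[0] 9 ≡ 3^2 (base 3). Lift 4: 16. −1: 15.
[1] 15 ≡ 3·4 + 3 (base 4). Lift 5: 18. −1: 17.
[2] 17 ≡ 3·5 + 2 (base 5). Lift 6: 20. −1: 19.
[3] 19 ≡ 3·6 + 1 (base 6). Lift 7: 22. −1: 21.
[4] 21 ≡ 3·7 (base 7). Lift 8: 24. −1: 23.
[5] 23 ≡ 2·8 + 7 (base 8). Lift 9: 25. −1: 24.

1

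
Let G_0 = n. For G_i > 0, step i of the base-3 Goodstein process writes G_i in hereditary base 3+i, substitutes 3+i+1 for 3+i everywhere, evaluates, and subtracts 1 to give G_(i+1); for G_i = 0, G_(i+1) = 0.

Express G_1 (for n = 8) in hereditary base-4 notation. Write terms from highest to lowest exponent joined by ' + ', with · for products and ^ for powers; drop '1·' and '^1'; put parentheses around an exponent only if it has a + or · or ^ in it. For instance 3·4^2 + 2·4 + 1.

[0] 8 ≡ 2·3 + 2 (base 3). Lift 4: 10. −1: 9.
[1] 9 ≡ 2·4 + 1 (base 4). Lift 5: 11. −1: 10.

2·4 + 1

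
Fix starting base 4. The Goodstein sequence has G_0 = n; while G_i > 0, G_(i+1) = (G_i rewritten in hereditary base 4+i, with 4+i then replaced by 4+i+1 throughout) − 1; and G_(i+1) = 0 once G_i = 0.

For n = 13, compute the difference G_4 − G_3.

1

(0) 13|_4 = 3·4 + 1 ↦ 3·5 + 1|_5 = 16 ⇒ 15
(1) 15|_5 = 3·5 ↦ 3·6|_6 = 18 ⇒ 17
(2) 17|_6 = 2·6 + 5 ↦ 2·7 + 5|_7 = 19 ⇒ 18
(3) 18|_7 = 2·7 + 4 ↦ 2·8 + 4|_8 = 20 ⇒ 19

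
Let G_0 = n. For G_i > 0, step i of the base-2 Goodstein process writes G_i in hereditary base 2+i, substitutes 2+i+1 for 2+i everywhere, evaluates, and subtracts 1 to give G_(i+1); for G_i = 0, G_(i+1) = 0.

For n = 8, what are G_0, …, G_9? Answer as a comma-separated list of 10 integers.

(0) 8|_2 = 2^(2 + 1) ↦ 3^(3 + 1)|_3 = 81 ⇒ 80
(1) 80|_3 = 2·3^3 + 2·3^2 + 2·3 + 2 ↦ 2·4^4 + 2·4^2 + 2·4 + 2|_4 = 554 ⇒ 553
(2) 553|_4 = 2·4^4 + 2·4^2 + 2·4 + 1 ↦ 2·5^5 + 2·5^2 + 2·5 + 1|_5 = 6311 ⇒ 6310
(3) 6310|_5 = 2·5^5 + 2·5^2 + 2·5 ↦ 2·6^6 + 2·6^2 + 2·6|_6 = 93396 ⇒ 93395
(4) 93395|_6 = 2·6^6 + 2·6^2 + 6 + 5 ↦ 2·7^7 + 2·7^2 + 7 + 5|_7 = 1647196 ⇒ 1647195
(5) 1647195|_7 = 2·7^7 + 2·7^2 + 7 + 4 ↦ 2·8^8 + 2·8^2 + 8 + 4|_8 = 33554572 ⇒ 33554571
(6) 33554571|_8 = 2·8^8 + 2·8^2 + 8 + 3 ↦ 2·9^9 + 2·9^2 + 9 + 3|_9 = 774841152 ⇒ 774841151
(7) 774841151|_9 = 2·9^9 + 2·9^2 + 9 + 2 ↦ 2·10^10 + 2·10^2 + 10 + 2|_10 = 20000000212 ⇒ 20000000211
(8) 20000000211|_10 = 2·10^10 + 2·10^2 + 10 + 1 ↦ 2·11^11 + 2·11^2 + 11 + 1|_11 = 570623341476 ⇒ 570623341475

8, 80, 553, 6310, 93395, 1647195, 33554571, 774841151, 20000000211, 570623341475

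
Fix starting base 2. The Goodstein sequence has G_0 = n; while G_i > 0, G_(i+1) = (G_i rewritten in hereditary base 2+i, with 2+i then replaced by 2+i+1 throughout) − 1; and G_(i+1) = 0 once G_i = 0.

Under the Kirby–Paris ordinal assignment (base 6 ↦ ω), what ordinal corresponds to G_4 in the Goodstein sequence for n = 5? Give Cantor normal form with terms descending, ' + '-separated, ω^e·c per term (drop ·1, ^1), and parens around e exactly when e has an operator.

ω^3·3 + ω^2·3 + ω·3 + 1

i=0: 5 = 2^2 + 1 (b=2); 2→3: 3^3 + 1 = 28; 28−1 = 27
i=1: 27 = 3^3 (b=3); 3→4: 4^4 = 256; 256−1 = 255
i=2: 255 = 3·4^3 + 3·4^2 + 3·4 + 3 (b=4); 4→5: 3·5^3 + 3·5^2 + 3·5 + 3 = 468; 468−1 = 467
i=3: 467 = 3·5^3 + 3·5^2 + 3·5 + 2 (b=5); 5→6: 3·6^3 + 3·6^2 + 3·6 + 2 = 776; 776−1 = 775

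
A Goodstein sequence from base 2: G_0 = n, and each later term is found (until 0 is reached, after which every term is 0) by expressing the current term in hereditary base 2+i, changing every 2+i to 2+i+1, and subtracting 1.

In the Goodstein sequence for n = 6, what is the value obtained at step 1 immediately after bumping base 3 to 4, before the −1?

258

step 0: 6 = 2^2 + 2; sub 3 for 2: 3^3 + 3; = 30; G_1 = 30−1 = 29
step 1: 29 = 3^3 + 2; sub 4 for 3: 4^4 + 2; = 258; G_2 = 258−1 = 257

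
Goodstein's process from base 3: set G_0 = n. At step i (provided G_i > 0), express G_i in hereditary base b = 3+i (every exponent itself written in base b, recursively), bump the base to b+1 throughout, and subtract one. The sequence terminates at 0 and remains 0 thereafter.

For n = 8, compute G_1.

9

8 —HB3→ 2·3 + 2 —bump→ 2·4 + 2 = 10 —(−1)→ 9
9 —HB4→ 2·4 + 1 —bump→ 2·5 + 1 = 11 —(−1)→ 10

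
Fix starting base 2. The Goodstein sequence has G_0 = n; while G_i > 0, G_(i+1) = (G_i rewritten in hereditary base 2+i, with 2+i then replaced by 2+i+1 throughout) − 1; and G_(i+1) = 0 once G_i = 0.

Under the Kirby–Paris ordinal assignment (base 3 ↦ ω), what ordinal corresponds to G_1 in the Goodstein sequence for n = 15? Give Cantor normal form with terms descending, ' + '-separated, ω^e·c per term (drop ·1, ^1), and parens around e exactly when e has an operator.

G_0=15  [base 2] 2^(2 + 1) + 2^2 + 2 + 1  →[2↦3]→  3^(3 + 1) + 3^3 + 3 + 1 = 112  −1 ⇒ G_1=111
G_1=111  [base 3] 3^(3 + 1) + 3^3 + 3  →[3↦4]→  4^(4 + 1) + 4^4 + 4 = 1284  −1 ⇒ G_2=1283

ω^(ω + 1) + ω^ω + ω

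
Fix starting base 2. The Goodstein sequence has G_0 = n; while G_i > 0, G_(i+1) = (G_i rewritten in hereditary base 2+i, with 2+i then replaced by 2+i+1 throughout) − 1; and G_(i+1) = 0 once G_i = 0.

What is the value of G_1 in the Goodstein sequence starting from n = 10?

83

10 —HB2→ 2^(2 + 1) + 2 —bump→ 3^(3 + 1) + 3 = 84 —(−1)→ 83
83 —HB3→ 3^(3 + 1) + 2 —bump→ 4^(4 + 1) + 2 = 1026 —(−1)→ 1025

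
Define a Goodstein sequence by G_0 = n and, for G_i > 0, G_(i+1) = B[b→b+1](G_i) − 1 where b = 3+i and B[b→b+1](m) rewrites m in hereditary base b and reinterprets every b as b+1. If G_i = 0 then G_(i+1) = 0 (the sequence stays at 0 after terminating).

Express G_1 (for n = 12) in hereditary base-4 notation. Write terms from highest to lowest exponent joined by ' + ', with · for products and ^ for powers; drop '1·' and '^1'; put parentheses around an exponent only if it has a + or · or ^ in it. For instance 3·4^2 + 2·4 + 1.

4^2 + 3

base 3: 12 = 3^2 + 3; at 4: 4^2 + 4 = 20; next = 19
base 4: 19 = 4^2 + 3; at 5: 5^2 + 3 = 28; next = 27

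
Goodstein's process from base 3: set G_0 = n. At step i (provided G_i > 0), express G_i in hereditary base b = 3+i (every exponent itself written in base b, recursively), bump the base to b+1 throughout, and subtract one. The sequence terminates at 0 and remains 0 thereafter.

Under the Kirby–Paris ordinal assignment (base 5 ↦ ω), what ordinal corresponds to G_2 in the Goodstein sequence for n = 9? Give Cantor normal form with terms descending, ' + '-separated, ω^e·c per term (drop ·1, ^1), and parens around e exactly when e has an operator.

ω·3 + 2

[0] 9 ≡ 3^2 (base 3). Lift 4: 16. −1: 15.
[1] 15 ≡ 3·4 + 3 (base 4). Lift 5: 18. −1: 17.
[2] 17 ≡ 3·5 + 2 (base 5). Lift 6: 20. −1: 19.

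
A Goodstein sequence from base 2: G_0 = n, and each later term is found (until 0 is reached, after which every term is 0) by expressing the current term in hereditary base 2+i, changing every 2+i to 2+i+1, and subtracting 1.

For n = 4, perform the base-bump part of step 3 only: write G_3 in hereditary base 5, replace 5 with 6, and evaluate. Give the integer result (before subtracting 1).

base 2: 4 = 2^2; at 3: 3^3 = 27; next = 26
base 3: 26 = 2·3^2 + 2·3 + 2; at 4: 2·4^2 + 2·4 + 2 = 42; next = 41
base 4: 41 = 2·4^2 + 2·4 + 1; at 5: 2·5^2 + 2·5 + 1 = 61; next = 60
base 5: 60 = 2·5^2 + 2·5; at 6: 2·6^2 + 2·6 = 84; next = 83

84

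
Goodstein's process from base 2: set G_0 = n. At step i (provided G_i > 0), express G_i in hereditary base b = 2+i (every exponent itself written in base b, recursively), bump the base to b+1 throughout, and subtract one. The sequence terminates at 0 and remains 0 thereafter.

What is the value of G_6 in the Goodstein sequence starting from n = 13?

G_0 = 13. HB_2(13) = 2^(2 + 1) + 2^2 + 1. Bump = 109. G_1 = 108.
G_1 = 108. HB_3(108) = 3^(3 + 1) + 3^3. Bump = 1280. G_2 = 1279.
G_2 = 1279. HB_4(1279) = 4^(4 + 1) + 3·4^3 + 3·4^2 + 3·4 + 3. Bump = 16093. G_3 = 16092.
G_3 = 16092. HB_5(16092) = 5^(5 + 1) + 3·5^3 + 3·5^2 + 3·5 + 2. Bump = 280712. G_4 = 280711.
G_4 = 280711. HB_6(280711) = 6^(6 + 1) + 3·6^3 + 3·6^2 + 3·6 + 1. Bump = 5765999. G_5 = 5765998.
G_5 = 5765998. HB_7(5765998) = 7^(7 + 1) + 3·7^3 + 3·7^2 + 3·7. Bump = 134219480. G_6 = 134219479.

134219479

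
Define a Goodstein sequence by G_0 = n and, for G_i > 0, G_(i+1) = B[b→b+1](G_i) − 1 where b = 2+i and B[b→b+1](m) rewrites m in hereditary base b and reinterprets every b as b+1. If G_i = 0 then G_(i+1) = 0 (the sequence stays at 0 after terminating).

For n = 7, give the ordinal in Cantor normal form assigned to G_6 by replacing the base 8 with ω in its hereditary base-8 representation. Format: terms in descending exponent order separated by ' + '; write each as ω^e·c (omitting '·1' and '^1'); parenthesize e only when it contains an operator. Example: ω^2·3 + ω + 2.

ω^7·7 + ω^6·7 + ω^5·7 + ω^4·7 + ω^3·7 + ω^2·7 + ω·7 + 7

i=0: 7 = 2^2 + 2 + 1 (b=2); 2→3: 3^3 + 3 + 1 = 31; 31−1 = 30
i=1: 30 = 3^3 + 3 (b=3); 3→4: 4^4 + 4 = 260; 260−1 = 259
i=2: 259 = 4^4 + 3 (b=4); 4→5: 5^5 + 3 = 3128; 3128−1 = 3127
i=3: 3127 = 5^5 + 2 (b=5); 5→6: 6^6 + 2 = 46658; 46658−1 = 46657
i=4: 46657 = 6^6 + 1 (b=6); 6→7: 7^7 + 1 = 823544; 823544−1 = 823543
i=5: 823543 = 7^7 (b=7); 7→8: 8^8 = 16777216; 16777216−1 = 16777215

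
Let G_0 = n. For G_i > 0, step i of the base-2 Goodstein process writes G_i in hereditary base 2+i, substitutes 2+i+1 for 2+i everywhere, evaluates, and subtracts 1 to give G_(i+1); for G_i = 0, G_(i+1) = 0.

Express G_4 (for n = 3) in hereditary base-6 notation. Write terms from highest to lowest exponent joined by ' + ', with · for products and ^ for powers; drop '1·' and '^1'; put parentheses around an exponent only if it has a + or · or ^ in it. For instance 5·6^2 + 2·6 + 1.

1

base 2: 3 = 2 + 1; at 3: 3 + 1 = 4; next = 3
base 3: 3 = 3; at 4: 4 = 4; next = 3
base 4: 3 = 3; at 5: 3 = 3; next = 2
base 5: 2 = 2; at 6: 2 = 2; next = 1
base 6: 1 = 1; at 7: 1 = 1; next = 0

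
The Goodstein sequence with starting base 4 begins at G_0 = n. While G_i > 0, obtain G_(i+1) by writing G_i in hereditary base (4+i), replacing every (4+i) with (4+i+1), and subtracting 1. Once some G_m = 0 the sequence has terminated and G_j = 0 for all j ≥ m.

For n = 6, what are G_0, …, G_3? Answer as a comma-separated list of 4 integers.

6, 6, 6, 6

base 4: 6 = 4 + 2; at 5: 5 + 2 = 7; next = 6
base 5: 6 = 5 + 1; at 6: 6 + 1 = 7; next = 6
base 6: 6 = 6; at 7: 7 = 7; next = 6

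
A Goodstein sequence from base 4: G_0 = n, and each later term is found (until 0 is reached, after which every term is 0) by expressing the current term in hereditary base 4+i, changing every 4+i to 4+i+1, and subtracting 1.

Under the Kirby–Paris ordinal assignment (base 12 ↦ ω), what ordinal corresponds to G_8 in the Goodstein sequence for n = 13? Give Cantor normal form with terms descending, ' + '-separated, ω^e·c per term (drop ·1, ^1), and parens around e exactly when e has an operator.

ω + 11

13 —HB4→ 3·4 + 1 —bump→ 3·5 + 1 = 16 —(−1)→ 15
15 —HB5→ 3·5 —bump→ 3·6 = 18 —(−1)→ 17
17 —HB6→ 2·6 + 5 —bump→ 2·7 + 5 = 19 —(−1)→ 18
18 —HB7→ 2·7 + 4 —bump→ 2·8 + 4 = 20 —(−1)→ 19
19 —HB8→ 2·8 + 3 —bump→ 2·9 + 3 = 21 —(−1)→ 20
20 —HB9→ 2·9 + 2 —bump→ 2·10 + 2 = 22 —(−1)→ 21
21 —HB10→ 2·10 + 1 —bump→ 2·11 + 1 = 23 —(−1)→ 22
22 —HB11→ 2·11 —bump→ 2·12 = 24 —(−1)→ 23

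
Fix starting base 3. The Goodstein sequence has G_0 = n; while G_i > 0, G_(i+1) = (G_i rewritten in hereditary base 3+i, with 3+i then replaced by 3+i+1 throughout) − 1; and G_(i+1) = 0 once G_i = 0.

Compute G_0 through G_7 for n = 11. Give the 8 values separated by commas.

11, 17, 25, 35, 39, 43, 47, 51

step 0: 11 = 3^2 + 2; sub 4 for 3: 4^2 + 2; = 18; G_1 = 18−1 = 17
step 1: 17 = 4^2 + 1; sub 5 for 4: 5^2 + 1; = 26; G_2 = 26−1 = 25
step 2: 25 = 5^2; sub 6 for 5: 6^2; = 36; G_3 = 36−1 = 35
step 3: 35 = 5·6 + 5; sub 7 for 6: 5·7 + 5; = 40; G_4 = 40−1 = 39
step 4: 39 = 5·7 + 4; sub 8 for 7: 5·8 + 4; = 44; G_5 = 44−1 = 43
step 5: 43 = 5·8 + 3; sub 9 for 8: 5·9 + 3; = 48; G_6 = 48−1 = 47
step 6: 47 = 5·9 + 2; sub 10 for 9: 5·10 + 2; = 52; G_7 = 52−1 = 51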